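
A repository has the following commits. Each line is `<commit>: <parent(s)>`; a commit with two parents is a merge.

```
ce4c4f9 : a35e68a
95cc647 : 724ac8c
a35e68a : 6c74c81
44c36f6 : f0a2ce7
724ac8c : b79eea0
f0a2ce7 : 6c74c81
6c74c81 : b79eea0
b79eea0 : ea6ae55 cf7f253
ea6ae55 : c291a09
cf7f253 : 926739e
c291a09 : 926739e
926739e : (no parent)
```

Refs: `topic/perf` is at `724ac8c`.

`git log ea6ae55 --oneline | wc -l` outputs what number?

3

Walking parent pointers from ea6ae55: reachable set = {926739e, c291a09, ea6ae55}.
That is 3 commits.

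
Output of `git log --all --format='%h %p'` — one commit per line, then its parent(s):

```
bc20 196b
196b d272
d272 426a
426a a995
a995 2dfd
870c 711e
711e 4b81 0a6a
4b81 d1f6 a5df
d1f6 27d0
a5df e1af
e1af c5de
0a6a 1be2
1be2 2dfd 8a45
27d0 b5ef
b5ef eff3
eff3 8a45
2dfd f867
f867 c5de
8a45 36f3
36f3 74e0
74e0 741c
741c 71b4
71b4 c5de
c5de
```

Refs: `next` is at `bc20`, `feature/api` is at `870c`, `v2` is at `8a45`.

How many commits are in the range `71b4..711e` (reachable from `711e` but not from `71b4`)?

16

Reachable from 711e: {0a6a, 1be2, 27d0, 2dfd, 36f3, 4b81, 711e, 71b4, 741c, 74e0, 8a45, a5df, b5ef, c5de, d1f6, e1af, eff3, f867}.
Reachable from 71b4: {71b4, c5de}.
In 711e's history but not 71b4's: {0a6a, 1be2, 27d0, 2dfd, 36f3, 4b81, 711e, 741c, 74e0, 8a45, a5df, b5ef, d1f6, e1af, eff3, f867} — 16 commits.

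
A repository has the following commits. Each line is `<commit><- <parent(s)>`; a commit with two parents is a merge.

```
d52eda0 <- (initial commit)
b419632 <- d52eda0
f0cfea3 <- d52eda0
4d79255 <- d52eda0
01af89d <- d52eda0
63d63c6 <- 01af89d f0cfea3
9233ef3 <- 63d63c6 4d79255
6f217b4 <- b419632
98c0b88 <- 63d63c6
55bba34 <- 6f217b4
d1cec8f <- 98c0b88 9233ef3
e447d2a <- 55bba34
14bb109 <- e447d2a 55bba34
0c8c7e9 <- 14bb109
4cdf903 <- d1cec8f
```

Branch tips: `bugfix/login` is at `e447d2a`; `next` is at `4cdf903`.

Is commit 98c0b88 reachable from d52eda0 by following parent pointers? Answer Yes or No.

No

Ancestors of d52eda0: {d52eda0}.
98c0b88 is not in that set, so it is not an ancestor of d52eda0.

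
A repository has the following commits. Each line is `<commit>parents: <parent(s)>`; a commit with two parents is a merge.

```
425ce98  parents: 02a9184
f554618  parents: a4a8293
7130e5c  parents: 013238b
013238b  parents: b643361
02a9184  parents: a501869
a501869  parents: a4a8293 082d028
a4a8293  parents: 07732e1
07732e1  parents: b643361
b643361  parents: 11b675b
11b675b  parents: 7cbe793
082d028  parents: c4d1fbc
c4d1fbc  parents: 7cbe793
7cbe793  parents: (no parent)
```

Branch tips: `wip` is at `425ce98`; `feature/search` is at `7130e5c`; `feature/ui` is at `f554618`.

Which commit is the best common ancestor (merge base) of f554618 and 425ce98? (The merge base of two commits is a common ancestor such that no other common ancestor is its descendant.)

Ancestors of f554618: {07732e1, 11b675b, 7cbe793, a4a8293, b643361, f554618}.
Ancestors of 425ce98: {02a9184, 07732e1, 082d028, 11b675b, 425ce98, 7cbe793, a4a8293, a501869, b643361, c4d1fbc}.
Common ancestors: {07732e1, 11b675b, 7cbe793, a4a8293, b643361}.
Among these, a4a8293 is not an ancestor of any other common ancestor — it is the merge base.

a4a8293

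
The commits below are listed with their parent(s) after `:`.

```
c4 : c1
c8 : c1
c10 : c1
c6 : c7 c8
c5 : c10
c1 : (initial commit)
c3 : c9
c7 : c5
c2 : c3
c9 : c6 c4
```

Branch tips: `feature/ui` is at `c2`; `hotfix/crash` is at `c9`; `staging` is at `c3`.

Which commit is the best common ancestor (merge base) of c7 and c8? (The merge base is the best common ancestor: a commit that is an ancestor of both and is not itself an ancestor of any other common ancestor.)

c1

Ancestors of c7: {c1, c10, c5, c7}.
Ancestors of c8: {c1, c8}.
Common ancestors: {c1}.
The only common ancestor is c1, so it is the merge base.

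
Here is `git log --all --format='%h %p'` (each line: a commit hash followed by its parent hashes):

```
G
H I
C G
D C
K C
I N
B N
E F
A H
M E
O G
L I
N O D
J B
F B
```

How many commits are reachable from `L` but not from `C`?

5

Reachable from L: {C, D, G, I, L, N, O}.
Reachable from C: {C, G}.
In L's history but not C's: {D, I, L, N, O} — 5 commits.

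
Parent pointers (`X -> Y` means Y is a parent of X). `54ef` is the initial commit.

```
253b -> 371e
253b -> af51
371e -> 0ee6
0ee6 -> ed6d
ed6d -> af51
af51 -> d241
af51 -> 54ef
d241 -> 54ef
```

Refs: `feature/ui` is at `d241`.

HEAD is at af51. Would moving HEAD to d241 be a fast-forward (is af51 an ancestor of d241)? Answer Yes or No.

A fast-forward from af51 to d241 is possible iff af51 is an ancestor of d241.
Ancestors of d241: {54ef, d241}.
af51 is not among them, so fast-forward is not possible.

No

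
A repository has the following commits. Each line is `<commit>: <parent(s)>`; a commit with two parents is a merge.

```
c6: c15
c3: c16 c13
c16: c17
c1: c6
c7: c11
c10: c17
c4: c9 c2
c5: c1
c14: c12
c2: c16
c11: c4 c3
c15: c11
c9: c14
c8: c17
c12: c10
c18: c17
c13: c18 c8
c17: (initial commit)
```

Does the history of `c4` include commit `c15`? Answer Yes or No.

Ancestors of c4: {c10, c12, c14, c16, c17, c2, c4, c9}.
c15 is not in that set, so it is not an ancestor of c4.

No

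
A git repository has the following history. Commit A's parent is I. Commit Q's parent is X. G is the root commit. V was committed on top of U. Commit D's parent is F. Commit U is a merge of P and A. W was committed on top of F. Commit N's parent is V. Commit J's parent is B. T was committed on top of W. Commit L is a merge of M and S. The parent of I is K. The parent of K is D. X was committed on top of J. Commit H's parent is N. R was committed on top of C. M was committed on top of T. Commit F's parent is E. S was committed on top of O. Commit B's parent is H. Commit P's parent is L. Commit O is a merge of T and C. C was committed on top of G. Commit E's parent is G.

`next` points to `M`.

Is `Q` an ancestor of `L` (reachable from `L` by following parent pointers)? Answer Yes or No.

No

Ancestors of L: {C, E, F, G, L, M, O, S, T, W}.
Q is not in that set, so it is not an ancestor of L.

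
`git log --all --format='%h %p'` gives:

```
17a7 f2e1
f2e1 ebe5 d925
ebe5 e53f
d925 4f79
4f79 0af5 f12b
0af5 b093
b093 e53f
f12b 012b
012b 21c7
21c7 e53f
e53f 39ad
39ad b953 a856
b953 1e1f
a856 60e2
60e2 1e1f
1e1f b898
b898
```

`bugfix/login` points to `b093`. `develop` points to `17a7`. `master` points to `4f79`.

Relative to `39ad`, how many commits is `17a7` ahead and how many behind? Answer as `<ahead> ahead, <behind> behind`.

11 ahead, 0 behind

Reachable from 17a7: {012b, 0af5, 17a7, 1e1f, 21c7, 39ad, 4f79, 60e2, a856, b093, b898, b953, d925, e53f, ebe5, f12b, f2e1}.
Reachable from 39ad: {1e1f, 39ad, 60e2, a856, b898, b953}.
Only in 17a7's history (ahead): {012b, 0af5, 17a7, 21c7, 4f79, b093, d925, e53f, ebe5, f12b, f2e1} — 11.
Only in 39ad's history (behind): {} — 0.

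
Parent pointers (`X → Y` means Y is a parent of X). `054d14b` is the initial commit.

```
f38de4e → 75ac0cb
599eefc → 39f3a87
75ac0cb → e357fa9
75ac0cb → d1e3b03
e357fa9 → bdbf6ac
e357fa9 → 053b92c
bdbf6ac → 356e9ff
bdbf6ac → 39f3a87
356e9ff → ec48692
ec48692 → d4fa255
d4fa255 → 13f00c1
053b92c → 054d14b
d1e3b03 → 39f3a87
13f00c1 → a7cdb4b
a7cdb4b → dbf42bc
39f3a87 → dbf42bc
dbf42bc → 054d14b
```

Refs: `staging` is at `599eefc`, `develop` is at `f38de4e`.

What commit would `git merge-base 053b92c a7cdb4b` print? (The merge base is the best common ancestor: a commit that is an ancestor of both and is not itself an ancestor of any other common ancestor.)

054d14b

Ancestors of 053b92c: {053b92c, 054d14b}.
Ancestors of a7cdb4b: {054d14b, a7cdb4b, dbf42bc}.
Common ancestors: {054d14b}.
The only common ancestor is 054d14b, so it is the merge base.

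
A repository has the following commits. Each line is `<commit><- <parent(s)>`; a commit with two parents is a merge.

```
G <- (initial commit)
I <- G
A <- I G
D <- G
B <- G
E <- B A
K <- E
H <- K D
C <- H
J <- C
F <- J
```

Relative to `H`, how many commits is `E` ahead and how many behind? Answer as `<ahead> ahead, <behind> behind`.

Reachable from E: {A, B, E, G, I}.
Reachable from H: {A, B, D, E, G, H, I, K}.
Only in E's history (ahead): {} — 0.
Only in H's history (behind): {D, H, K} — 3.

0 ahead, 3 behind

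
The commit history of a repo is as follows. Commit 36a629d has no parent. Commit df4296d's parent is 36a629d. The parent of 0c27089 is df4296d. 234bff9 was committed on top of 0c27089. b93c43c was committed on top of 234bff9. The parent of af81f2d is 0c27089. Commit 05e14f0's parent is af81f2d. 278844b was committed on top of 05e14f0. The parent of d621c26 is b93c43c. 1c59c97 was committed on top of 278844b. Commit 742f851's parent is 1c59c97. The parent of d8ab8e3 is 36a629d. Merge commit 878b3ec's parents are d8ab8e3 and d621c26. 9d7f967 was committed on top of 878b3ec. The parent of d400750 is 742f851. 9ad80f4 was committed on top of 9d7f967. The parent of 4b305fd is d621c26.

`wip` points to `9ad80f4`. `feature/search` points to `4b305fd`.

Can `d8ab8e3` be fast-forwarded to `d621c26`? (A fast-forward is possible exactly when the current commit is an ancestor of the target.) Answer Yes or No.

A fast-forward from d8ab8e3 to d621c26 is possible iff d8ab8e3 is an ancestor of d621c26.
Ancestors of d621c26: {0c27089, 234bff9, 36a629d, b93c43c, d621c26, df4296d}.
d8ab8e3 is not among them, so fast-forward is not possible.

No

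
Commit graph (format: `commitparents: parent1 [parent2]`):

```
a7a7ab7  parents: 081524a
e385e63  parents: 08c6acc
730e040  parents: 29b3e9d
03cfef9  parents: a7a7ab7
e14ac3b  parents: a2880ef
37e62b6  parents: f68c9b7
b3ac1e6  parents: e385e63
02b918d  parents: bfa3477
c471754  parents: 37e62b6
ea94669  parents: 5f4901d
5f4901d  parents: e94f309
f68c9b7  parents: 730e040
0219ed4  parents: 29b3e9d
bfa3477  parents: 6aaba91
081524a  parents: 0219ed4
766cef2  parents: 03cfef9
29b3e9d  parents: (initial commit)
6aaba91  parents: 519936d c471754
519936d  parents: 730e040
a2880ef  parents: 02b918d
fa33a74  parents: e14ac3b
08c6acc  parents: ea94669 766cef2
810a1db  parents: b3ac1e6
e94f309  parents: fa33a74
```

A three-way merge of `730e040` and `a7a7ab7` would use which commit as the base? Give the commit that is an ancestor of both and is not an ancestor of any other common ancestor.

29b3e9d

Ancestors of 730e040: {29b3e9d, 730e040}.
Ancestors of a7a7ab7: {0219ed4, 081524a, 29b3e9d, a7a7ab7}.
Common ancestors: {29b3e9d}.
The only common ancestor is 29b3e9d, so it is the merge base.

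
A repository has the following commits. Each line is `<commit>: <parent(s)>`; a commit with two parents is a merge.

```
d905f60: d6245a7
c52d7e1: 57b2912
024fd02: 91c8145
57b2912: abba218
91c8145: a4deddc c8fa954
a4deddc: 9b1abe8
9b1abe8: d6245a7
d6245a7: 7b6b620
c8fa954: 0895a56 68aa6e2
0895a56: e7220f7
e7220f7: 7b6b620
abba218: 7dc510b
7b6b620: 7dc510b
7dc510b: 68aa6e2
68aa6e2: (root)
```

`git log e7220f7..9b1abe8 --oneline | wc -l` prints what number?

Reachable from 9b1abe8: {68aa6e2, 7b6b620, 7dc510b, 9b1abe8, d6245a7}.
Reachable from e7220f7: {68aa6e2, 7b6b620, 7dc510b, e7220f7}.
In 9b1abe8's history but not e7220f7's: {9b1abe8, d6245a7} — 2 commits.

2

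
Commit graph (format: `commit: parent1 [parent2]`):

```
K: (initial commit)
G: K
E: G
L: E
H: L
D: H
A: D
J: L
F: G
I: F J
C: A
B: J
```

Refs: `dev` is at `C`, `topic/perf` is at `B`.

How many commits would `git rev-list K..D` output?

5

Reachable from D: {D, E, G, H, K, L}.
Reachable from K: {K}.
In D's history but not K's: {D, E, G, H, L} — 5 commits.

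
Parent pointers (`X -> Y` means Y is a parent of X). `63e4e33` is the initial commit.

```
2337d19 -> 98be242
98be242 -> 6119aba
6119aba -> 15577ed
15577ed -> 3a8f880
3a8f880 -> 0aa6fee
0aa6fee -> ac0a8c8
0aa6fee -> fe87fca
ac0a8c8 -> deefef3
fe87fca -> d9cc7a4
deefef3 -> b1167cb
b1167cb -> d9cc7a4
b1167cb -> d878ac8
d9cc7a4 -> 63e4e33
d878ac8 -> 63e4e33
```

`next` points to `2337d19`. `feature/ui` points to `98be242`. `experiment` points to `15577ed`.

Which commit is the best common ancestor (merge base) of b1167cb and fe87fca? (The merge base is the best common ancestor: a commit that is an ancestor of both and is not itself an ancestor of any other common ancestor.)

Ancestors of b1167cb: {63e4e33, b1167cb, d878ac8, d9cc7a4}.
Ancestors of fe87fca: {63e4e33, d9cc7a4, fe87fca}.
Common ancestors: {63e4e33, d9cc7a4}.
Among these, d9cc7a4 is not an ancestor of any other common ancestor — it is the merge base.

d9cc7a4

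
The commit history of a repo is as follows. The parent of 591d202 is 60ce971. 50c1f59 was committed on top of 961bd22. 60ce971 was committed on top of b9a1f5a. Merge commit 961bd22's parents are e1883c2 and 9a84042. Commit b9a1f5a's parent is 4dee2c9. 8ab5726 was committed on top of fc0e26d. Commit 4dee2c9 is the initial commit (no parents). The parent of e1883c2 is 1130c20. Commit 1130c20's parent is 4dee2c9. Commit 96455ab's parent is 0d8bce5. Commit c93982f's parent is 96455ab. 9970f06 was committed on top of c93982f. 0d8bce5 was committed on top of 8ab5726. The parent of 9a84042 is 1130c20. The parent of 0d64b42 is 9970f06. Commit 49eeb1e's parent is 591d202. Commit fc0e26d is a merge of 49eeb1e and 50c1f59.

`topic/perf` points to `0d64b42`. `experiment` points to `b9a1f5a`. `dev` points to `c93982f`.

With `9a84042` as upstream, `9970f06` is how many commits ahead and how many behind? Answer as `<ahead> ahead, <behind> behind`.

13 ahead, 0 behind

Reachable from 9970f06: {0d8bce5, 1130c20, 49eeb1e, 4dee2c9, 50c1f59, 591d202, 60ce971, 8ab5726, 961bd22, 96455ab, 9970f06, 9a84042, b9a1f5a, c93982f, e1883c2, fc0e26d}.
Reachable from 9a84042: {1130c20, 4dee2c9, 9a84042}.
Only in 9970f06's history (ahead): {0d8bce5, 49eeb1e, 50c1f59, 591d202, 60ce971, 8ab5726, 961bd22, 96455ab, 9970f06, b9a1f5a, c93982f, e1883c2, fc0e26d} — 13.
Only in 9a84042's history (behind): {} — 0.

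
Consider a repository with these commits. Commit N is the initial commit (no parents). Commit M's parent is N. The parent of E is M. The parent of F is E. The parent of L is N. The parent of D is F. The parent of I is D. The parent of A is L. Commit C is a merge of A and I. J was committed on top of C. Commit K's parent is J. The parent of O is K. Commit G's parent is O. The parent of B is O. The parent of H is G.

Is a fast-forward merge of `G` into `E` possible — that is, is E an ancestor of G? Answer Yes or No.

Yes

A fast-forward from E to G is possible iff E is an ancestor of G.
Ancestors of G: {A, C, D, E, F, G, I, J, K, L, M, N, O}.
E is among them, so fast-forward is possible.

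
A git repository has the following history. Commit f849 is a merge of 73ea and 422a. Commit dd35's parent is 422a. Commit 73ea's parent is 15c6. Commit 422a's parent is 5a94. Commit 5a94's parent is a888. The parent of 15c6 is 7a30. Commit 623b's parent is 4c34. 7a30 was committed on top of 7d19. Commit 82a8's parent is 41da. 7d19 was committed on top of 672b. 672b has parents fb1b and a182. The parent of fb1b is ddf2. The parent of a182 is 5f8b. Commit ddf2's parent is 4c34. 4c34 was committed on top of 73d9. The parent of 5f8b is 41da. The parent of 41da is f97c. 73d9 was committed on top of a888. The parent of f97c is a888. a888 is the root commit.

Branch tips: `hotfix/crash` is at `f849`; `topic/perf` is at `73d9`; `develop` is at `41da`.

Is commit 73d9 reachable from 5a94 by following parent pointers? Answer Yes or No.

No

Ancestors of 5a94: {5a94, a888}.
73d9 is not in that set, so it is not an ancestor of 5a94.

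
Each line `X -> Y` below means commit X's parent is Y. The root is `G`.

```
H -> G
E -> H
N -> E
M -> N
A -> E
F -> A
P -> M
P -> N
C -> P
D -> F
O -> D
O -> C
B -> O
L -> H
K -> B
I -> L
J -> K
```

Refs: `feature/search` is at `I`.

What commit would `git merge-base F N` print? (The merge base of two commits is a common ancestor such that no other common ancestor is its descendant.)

Ancestors of F: {A, E, F, G, H}.
Ancestors of N: {E, G, H, N}.
Common ancestors: {E, G, H}.
Among these, E is not an ancestor of any other common ancestor — it is the merge base.

E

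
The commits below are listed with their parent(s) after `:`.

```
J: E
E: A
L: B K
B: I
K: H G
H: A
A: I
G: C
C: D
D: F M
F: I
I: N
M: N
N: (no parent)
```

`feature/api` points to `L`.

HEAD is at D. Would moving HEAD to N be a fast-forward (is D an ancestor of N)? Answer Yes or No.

No

A fast-forward from D to N is possible iff D is an ancestor of N.
Ancestors of N: {N}.
D is not among them, so fast-forward is not possible.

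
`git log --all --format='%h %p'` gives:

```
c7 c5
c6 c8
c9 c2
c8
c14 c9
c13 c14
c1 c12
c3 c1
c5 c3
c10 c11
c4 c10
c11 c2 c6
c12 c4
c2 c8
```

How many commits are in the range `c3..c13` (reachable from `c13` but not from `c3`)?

Reachable from c13: {c13, c14, c2, c8, c9}.
Reachable from c3: {c1, c10, c11, c12, c2, c3, c4, c6, c8}.
In c13's history but not c3's: {c13, c14, c9} — 3 commits.

3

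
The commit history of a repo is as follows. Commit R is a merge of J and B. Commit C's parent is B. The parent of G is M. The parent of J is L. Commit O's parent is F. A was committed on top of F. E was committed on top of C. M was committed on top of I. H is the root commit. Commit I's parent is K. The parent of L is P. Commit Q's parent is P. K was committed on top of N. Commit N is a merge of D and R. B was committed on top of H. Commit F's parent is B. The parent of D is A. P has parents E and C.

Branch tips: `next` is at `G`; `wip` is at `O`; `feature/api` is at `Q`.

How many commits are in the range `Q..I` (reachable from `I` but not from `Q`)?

Reachable from I: {A, B, C, D, E, F, H, I, J, K, L, N, P, R}.
Reachable from Q: {B, C, E, H, P, Q}.
In I's history but not Q's: {A, D, F, I, J, K, L, N, R} — 9 commits.

9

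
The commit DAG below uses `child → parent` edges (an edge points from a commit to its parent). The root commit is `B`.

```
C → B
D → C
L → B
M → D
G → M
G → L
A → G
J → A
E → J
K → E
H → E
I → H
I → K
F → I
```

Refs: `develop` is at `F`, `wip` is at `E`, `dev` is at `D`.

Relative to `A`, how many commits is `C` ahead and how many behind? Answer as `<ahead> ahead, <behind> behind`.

Reachable from C: {B, C}.
Reachable from A: {A, B, C, D, G, L, M}.
Only in C's history (ahead): {} — 0.
Only in A's history (behind): {A, D, G, L, M} — 5.

0 ahead, 5 behind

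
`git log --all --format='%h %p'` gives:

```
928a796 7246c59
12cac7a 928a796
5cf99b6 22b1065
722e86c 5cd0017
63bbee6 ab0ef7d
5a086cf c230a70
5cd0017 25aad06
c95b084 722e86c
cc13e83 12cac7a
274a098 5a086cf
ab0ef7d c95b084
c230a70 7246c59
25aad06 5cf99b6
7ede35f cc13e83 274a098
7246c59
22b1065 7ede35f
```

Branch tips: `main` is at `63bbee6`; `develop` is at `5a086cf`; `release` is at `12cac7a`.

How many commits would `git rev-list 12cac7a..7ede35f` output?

5

Reachable from 7ede35f: {12cac7a, 274a098, 5a086cf, 7246c59, 7ede35f, 928a796, c230a70, cc13e83}.
Reachable from 12cac7a: {12cac7a, 7246c59, 928a796}.
In 7ede35f's history but not 12cac7a's: {274a098, 5a086cf, 7ede35f, c230a70, cc13e83} — 5 commits.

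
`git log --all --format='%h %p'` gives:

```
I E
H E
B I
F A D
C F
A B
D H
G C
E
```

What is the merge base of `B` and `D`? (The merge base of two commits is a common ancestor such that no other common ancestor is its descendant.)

E

Ancestors of B: {B, E, I}.
Ancestors of D: {D, E, H}.
Common ancestors: {E}.
The only common ancestor is E, so it is the merge base.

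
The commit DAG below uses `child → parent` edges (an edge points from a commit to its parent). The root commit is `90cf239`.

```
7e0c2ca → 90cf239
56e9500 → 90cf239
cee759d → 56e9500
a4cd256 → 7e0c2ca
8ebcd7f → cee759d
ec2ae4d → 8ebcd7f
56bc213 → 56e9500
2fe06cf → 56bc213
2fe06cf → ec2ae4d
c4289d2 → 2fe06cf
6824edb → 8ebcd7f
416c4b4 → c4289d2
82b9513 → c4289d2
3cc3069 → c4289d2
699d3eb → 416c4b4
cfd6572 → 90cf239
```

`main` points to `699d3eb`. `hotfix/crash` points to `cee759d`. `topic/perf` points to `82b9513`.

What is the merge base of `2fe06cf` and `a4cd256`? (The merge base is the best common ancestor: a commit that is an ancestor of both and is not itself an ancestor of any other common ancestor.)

90cf239

Ancestors of 2fe06cf: {2fe06cf, 56bc213, 56e9500, 8ebcd7f, 90cf239, cee759d, ec2ae4d}.
Ancestors of a4cd256: {7e0c2ca, 90cf239, a4cd256}.
Common ancestors: {90cf239}.
The only common ancestor is 90cf239, so it is the merge base.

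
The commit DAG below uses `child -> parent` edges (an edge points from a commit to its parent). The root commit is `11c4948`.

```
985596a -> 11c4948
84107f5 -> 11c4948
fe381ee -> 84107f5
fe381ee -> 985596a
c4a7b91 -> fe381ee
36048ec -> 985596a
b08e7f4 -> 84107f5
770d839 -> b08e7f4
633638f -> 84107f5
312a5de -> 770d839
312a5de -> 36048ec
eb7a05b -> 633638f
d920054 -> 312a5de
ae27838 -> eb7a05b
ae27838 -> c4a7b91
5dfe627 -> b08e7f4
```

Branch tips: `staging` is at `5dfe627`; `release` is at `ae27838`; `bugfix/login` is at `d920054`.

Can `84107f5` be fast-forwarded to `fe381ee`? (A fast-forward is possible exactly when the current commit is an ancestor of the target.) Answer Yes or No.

Yes

A fast-forward from 84107f5 to fe381ee is possible iff 84107f5 is an ancestor of fe381ee.
Ancestors of fe381ee: {11c4948, 84107f5, 985596a, fe381ee}.
84107f5 is among them, so fast-forward is possible.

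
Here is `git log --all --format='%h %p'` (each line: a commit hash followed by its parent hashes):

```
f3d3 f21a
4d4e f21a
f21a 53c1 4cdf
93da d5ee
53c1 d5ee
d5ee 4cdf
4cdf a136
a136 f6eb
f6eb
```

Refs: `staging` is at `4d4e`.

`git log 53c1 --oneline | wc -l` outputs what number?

5

Walking parent pointers from 53c1: reachable set = {4cdf, 53c1, a136, d5ee, f6eb}.
That is 5 commits.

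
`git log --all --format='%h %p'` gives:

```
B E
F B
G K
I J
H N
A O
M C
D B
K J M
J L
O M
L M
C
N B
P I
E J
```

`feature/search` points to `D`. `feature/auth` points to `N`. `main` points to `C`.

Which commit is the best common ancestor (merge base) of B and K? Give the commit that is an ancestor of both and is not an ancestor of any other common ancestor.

Ancestors of B: {B, C, E, J, L, M}.
Ancestors of K: {C, J, K, L, M}.
Common ancestors: {C, J, L, M}.
Among these, J is not an ancestor of any other common ancestor — it is the merge base.

J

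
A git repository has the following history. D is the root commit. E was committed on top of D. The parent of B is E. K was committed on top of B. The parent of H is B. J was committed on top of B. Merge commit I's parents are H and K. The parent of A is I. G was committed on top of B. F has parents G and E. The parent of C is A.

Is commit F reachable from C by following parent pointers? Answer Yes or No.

Ancestors of C: {A, B, C, D, E, H, I, K}.
F is not in that set, so it is not an ancestor of C.

No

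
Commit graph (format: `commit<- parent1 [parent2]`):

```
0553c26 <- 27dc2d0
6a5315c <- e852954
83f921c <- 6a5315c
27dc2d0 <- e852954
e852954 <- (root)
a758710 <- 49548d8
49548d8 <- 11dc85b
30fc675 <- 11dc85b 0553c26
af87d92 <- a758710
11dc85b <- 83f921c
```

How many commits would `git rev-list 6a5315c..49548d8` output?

Reachable from 49548d8: {11dc85b, 49548d8, 6a5315c, 83f921c, e852954}.
Reachable from 6a5315c: {6a5315c, e852954}.
In 49548d8's history but not 6a5315c's: {11dc85b, 49548d8, 83f921c} — 3 commits.

3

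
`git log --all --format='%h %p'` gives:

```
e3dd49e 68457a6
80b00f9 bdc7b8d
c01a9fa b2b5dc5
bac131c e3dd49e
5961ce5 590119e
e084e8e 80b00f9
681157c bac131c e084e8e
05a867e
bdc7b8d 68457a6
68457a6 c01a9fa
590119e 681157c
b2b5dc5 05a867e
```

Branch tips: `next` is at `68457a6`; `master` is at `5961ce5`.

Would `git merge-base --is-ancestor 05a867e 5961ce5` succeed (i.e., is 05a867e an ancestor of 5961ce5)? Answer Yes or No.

Yes

Ancestors of 5961ce5 (commits reachable by following parents): {05a867e, 590119e, 5961ce5, 681157c, 68457a6, 80b00f9, b2b5dc5, bac131c, bdc7b8d, c01a9fa, e084e8e, e3dd49e}.
05a867e is in that set, so it is an ancestor of 5961ce5.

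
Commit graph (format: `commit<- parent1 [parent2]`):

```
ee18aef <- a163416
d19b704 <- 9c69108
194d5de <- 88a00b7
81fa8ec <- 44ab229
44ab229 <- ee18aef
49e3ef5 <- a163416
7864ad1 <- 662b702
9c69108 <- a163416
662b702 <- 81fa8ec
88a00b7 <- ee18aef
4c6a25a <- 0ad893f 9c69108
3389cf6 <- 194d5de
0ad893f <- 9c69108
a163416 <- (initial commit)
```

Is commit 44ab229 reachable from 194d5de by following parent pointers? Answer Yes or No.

Ancestors of 194d5de: {194d5de, 88a00b7, a163416, ee18aef}.
44ab229 is not in that set, so it is not an ancestor of 194d5de.

No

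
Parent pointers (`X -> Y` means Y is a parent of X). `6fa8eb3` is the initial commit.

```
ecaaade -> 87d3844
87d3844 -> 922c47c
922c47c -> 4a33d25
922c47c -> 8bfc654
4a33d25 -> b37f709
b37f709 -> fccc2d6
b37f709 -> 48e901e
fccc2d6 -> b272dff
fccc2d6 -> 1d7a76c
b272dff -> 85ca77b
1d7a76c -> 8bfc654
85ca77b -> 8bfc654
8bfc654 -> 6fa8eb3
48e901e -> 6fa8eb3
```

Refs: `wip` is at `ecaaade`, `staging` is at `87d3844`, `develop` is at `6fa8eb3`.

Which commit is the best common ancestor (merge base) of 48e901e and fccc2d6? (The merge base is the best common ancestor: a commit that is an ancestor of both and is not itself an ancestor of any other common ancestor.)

6fa8eb3

Ancestors of 48e901e: {48e901e, 6fa8eb3}.
Ancestors of fccc2d6: {1d7a76c, 6fa8eb3, 85ca77b, 8bfc654, b272dff, fccc2d6}.
Common ancestors: {6fa8eb3}.
The only common ancestor is 6fa8eb3, so it is the merge base.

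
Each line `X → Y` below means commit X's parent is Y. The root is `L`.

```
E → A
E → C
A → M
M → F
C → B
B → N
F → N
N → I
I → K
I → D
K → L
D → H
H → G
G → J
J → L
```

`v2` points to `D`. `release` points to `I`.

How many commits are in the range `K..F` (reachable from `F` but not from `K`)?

Reachable from F: {D, F, G, H, I, J, K, L, N}.
Reachable from K: {K, L}.
In F's history but not K's: {D, F, G, H, I, J, N} — 7 commits.

7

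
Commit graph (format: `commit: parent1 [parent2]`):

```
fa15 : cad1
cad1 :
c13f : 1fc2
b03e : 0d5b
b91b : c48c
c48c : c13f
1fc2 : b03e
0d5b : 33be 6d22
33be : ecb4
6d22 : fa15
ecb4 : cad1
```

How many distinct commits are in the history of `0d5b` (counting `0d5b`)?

6

Walking parent pointers from 0d5b: reachable set = {0d5b, 33be, 6d22, cad1, ecb4, fa15}.
That is 6 commits.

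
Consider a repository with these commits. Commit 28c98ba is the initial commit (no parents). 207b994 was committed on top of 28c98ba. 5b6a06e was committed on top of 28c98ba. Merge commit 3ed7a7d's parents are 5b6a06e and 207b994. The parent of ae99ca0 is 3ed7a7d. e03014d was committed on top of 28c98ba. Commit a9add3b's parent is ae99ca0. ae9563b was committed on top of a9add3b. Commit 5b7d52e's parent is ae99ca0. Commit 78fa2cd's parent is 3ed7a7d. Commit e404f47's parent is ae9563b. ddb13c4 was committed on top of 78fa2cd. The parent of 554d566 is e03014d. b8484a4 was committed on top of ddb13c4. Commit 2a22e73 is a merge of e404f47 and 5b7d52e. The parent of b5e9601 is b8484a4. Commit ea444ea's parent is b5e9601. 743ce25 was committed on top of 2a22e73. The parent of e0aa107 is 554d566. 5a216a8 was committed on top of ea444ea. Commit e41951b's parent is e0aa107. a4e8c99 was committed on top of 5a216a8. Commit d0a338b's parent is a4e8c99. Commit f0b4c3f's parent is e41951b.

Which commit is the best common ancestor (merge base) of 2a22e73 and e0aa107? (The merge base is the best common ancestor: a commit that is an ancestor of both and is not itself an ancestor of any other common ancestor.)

Ancestors of 2a22e73: {207b994, 28c98ba, 2a22e73, 3ed7a7d, 5b6a06e, 5b7d52e, a9add3b, ae9563b, ae99ca0, e404f47}.
Ancestors of e0aa107: {28c98ba, 554d566, e03014d, e0aa107}.
Common ancestors: {28c98ba}.
The only common ancestor is 28c98ba, so it is the merge base.

28c98ba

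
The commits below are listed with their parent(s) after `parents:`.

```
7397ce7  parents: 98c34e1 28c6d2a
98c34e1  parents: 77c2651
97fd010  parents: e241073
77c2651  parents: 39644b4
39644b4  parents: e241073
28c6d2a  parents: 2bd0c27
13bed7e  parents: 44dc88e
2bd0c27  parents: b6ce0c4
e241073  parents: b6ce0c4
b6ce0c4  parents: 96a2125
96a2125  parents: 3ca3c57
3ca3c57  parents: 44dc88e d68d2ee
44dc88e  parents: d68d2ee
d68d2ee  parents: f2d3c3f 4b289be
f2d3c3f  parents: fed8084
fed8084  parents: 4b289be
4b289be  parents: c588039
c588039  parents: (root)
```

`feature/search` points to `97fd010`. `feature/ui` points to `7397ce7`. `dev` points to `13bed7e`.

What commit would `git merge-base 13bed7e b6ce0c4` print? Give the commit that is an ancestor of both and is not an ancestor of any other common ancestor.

44dc88e

Ancestors of 13bed7e: {13bed7e, 44dc88e, 4b289be, c588039, d68d2ee, f2d3c3f, fed8084}.
Ancestors of b6ce0c4: {3ca3c57, 44dc88e, 4b289be, 96a2125, b6ce0c4, c588039, d68d2ee, f2d3c3f, fed8084}.
Common ancestors: {44dc88e, 4b289be, c588039, d68d2ee, f2d3c3f, fed8084}.
Among these, 44dc88e is not an ancestor of any other common ancestor — it is the merge base.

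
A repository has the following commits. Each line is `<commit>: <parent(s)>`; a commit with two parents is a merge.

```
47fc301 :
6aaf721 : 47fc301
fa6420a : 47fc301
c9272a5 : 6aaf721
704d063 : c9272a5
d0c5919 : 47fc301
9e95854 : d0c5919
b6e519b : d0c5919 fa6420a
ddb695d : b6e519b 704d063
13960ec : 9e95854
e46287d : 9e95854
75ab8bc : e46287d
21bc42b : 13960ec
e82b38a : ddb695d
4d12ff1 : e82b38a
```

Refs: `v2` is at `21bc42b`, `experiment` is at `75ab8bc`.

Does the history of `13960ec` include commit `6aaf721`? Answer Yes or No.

Ancestors of 13960ec: {13960ec, 47fc301, 9e95854, d0c5919}.
6aaf721 is not in that set, so it is not an ancestor of 13960ec.

No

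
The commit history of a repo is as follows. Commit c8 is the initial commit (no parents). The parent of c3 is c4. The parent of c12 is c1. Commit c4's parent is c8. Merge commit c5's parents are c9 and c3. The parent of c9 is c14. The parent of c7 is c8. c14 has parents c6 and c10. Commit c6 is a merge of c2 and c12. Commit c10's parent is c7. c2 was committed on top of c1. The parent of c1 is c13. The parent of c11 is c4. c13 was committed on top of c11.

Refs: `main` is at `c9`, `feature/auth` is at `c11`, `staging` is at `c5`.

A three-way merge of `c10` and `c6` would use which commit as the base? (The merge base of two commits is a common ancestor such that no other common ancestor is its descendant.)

c8

Ancestors of c10: {c10, c7, c8}.
Ancestors of c6: {c1, c11, c12, c13, c2, c4, c6, c8}.
Common ancestors: {c8}.
The only common ancestor is c8, so it is the merge base.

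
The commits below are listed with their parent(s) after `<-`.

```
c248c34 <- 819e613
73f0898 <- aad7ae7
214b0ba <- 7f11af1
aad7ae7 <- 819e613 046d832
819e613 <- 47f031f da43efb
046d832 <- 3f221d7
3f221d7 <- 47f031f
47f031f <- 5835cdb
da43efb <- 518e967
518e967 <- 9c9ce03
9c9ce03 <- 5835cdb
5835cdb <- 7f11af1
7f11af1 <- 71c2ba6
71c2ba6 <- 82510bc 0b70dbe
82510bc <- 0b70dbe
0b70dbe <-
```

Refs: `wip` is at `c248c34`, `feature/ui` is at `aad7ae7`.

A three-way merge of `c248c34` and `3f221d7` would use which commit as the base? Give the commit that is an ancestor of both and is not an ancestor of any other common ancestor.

Ancestors of c248c34: {0b70dbe, 47f031f, 518e967, 5835cdb, 71c2ba6, 7f11af1, 819e613, 82510bc, 9c9ce03, c248c34, da43efb}.
Ancestors of 3f221d7: {0b70dbe, 3f221d7, 47f031f, 5835cdb, 71c2ba6, 7f11af1, 82510bc}.
Common ancestors: {0b70dbe, 47f031f, 5835cdb, 71c2ba6, 7f11af1, 82510bc}.
Among these, 47f031f is not an ancestor of any other common ancestor — it is the merge base.

47f031f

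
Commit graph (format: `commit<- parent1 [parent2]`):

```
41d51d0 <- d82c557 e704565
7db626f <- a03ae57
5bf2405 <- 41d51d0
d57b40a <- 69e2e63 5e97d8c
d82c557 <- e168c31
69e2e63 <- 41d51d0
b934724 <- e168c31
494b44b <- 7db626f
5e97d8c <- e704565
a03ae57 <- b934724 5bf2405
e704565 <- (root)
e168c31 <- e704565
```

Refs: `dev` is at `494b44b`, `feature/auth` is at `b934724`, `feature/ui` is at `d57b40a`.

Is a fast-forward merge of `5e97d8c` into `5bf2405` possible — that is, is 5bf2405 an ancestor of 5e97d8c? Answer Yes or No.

No

A fast-forward from 5bf2405 to 5e97d8c is possible iff 5bf2405 is an ancestor of 5e97d8c.
Ancestors of 5e97d8c: {5e97d8c, e704565}.
5bf2405 is not among them, so fast-forward is not possible.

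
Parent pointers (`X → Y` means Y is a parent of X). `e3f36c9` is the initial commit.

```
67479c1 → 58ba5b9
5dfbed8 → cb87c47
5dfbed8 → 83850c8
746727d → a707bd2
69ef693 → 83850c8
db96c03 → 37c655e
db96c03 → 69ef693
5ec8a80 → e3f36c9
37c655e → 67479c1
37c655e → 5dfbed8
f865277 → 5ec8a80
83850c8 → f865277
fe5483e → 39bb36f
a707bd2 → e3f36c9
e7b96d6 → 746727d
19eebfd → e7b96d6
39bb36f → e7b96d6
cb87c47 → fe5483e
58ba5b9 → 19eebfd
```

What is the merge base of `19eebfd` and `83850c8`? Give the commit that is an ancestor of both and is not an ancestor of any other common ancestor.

e3f36c9

Ancestors of 19eebfd: {19eebfd, 746727d, a707bd2, e3f36c9, e7b96d6}.
Ancestors of 83850c8: {5ec8a80, 83850c8, e3f36c9, f865277}.
Common ancestors: {e3f36c9}.
The only common ancestor is e3f36c9, so it is the merge base.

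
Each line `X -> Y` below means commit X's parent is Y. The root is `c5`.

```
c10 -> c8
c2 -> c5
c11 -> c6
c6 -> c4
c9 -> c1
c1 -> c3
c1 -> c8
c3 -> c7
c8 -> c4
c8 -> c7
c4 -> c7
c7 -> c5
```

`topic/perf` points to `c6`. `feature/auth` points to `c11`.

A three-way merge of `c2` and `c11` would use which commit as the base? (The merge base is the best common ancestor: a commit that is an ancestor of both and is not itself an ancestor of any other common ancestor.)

Ancestors of c2: {c2, c5}.
Ancestors of c11: {c11, c4, c5, c6, c7}.
Common ancestors: {c5}.
The only common ancestor is c5, so it is the merge base.

c5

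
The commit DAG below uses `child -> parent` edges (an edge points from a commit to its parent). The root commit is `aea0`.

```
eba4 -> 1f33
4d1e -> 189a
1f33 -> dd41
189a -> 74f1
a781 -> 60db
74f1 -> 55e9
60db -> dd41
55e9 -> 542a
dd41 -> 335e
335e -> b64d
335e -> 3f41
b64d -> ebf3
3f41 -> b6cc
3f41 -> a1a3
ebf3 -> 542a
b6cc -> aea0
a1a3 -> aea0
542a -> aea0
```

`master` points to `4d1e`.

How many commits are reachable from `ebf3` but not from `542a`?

Reachable from ebf3: {542a, aea0, ebf3}.
Reachable from 542a: {542a, aea0}.
In ebf3's history but not 542a's: {ebf3} — 1 commit.

1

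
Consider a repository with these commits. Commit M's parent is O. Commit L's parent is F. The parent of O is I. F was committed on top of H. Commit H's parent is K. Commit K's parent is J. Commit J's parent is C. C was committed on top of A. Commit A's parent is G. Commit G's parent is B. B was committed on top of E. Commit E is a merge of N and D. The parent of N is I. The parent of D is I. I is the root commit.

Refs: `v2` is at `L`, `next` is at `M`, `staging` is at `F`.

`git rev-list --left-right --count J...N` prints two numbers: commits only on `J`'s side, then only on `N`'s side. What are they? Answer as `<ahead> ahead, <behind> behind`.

Reachable from J: {A, B, C, D, E, G, I, J, N}.
Reachable from N: {I, N}.
Only in J's history (ahead): {A, B, C, D, E, G, J} — 7.
Only in N's history (behind): {} — 0.

7 ahead, 0 behind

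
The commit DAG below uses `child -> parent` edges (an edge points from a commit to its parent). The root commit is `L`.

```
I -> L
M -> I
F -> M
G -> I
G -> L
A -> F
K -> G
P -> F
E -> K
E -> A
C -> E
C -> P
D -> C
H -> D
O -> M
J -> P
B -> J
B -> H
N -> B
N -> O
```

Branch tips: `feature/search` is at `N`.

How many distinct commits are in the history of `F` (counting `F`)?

4

Walking parent pointers from F: reachable set = {F, I, L, M}.
That is 4 commits.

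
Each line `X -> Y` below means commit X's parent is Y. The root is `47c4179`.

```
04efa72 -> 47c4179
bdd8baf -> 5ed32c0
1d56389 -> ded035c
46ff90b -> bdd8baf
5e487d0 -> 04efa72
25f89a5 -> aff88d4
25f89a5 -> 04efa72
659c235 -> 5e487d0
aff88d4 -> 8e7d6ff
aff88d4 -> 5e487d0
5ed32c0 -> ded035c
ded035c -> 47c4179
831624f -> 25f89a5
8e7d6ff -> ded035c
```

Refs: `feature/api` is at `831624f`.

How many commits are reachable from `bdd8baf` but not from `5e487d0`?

3

Reachable from bdd8baf: {47c4179, 5ed32c0, bdd8baf, ded035c}.
Reachable from 5e487d0: {04efa72, 47c4179, 5e487d0}.
In bdd8baf's history but not 5e487d0's: {5ed32c0, bdd8baf, ded035c} — 3 commits.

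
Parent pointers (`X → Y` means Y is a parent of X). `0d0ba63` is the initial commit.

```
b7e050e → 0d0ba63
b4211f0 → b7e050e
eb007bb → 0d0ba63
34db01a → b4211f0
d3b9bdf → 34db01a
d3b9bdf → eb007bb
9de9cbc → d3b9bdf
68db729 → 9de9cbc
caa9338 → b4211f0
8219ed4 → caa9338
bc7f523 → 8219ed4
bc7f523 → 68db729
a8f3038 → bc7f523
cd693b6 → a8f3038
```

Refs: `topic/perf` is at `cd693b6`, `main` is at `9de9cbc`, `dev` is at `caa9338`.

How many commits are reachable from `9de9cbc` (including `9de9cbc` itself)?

7

Walking parent pointers from 9de9cbc: reachable set = {0d0ba63, 34db01a, 9de9cbc, b4211f0, b7e050e, d3b9bdf, eb007bb}.
That is 7 commits.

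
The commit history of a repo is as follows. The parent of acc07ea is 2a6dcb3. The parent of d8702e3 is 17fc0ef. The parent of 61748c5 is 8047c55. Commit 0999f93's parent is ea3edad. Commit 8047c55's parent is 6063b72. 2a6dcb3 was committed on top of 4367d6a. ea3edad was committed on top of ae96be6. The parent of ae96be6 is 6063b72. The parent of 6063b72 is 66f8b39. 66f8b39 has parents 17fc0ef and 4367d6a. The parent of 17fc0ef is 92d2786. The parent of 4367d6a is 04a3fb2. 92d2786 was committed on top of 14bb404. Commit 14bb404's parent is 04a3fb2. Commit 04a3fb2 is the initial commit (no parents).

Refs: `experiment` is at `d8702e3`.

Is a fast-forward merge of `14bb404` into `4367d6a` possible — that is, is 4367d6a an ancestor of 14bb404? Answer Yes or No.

No

A fast-forward from 4367d6a to 14bb404 is possible iff 4367d6a is an ancestor of 14bb404.
Ancestors of 14bb404: {04a3fb2, 14bb404}.
4367d6a is not among them, so fast-forward is not possible.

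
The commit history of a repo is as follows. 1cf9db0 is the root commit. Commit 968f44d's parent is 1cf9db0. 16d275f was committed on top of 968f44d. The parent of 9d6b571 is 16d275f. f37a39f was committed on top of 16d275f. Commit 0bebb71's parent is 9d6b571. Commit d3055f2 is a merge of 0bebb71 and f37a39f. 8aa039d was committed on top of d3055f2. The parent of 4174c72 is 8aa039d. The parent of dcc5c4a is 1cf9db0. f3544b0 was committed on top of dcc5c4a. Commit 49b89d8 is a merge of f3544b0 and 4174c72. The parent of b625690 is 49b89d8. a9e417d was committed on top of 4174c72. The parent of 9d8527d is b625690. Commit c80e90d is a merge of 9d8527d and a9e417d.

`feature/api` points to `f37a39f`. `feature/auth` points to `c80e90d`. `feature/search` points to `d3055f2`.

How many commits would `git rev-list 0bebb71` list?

Walking parent pointers from 0bebb71: reachable set = {0bebb71, 16d275f, 1cf9db0, 968f44d, 9d6b571}.
That is 5 commits.

5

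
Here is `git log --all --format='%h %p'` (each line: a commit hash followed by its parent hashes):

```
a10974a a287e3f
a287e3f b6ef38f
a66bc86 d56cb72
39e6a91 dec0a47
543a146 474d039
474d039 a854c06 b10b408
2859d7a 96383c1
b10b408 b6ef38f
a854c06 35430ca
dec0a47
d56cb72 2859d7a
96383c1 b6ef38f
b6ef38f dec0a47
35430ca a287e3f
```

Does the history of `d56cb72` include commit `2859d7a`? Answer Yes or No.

Ancestors of d56cb72 (commits reachable by following parents): {2859d7a, 96383c1, b6ef38f, d56cb72, dec0a47}.
2859d7a is in that set, so it is an ancestor of d56cb72.

Yes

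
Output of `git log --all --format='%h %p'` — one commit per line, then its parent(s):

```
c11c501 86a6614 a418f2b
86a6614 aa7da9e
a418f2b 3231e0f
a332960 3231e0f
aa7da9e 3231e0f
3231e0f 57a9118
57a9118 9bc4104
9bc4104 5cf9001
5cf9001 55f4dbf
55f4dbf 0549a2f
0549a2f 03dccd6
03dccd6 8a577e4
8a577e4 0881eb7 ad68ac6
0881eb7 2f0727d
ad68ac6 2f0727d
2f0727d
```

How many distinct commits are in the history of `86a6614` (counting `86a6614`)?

13

Walking parent pointers from 86a6614: reachable set = {03dccd6, 0549a2f, 0881eb7, 2f0727d, 3231e0f, 55f4dbf, 57a9118, 5cf9001, 86a6614, 8a577e4, 9bc4104, aa7da9e, ad68ac6}.
That is 13 commits.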